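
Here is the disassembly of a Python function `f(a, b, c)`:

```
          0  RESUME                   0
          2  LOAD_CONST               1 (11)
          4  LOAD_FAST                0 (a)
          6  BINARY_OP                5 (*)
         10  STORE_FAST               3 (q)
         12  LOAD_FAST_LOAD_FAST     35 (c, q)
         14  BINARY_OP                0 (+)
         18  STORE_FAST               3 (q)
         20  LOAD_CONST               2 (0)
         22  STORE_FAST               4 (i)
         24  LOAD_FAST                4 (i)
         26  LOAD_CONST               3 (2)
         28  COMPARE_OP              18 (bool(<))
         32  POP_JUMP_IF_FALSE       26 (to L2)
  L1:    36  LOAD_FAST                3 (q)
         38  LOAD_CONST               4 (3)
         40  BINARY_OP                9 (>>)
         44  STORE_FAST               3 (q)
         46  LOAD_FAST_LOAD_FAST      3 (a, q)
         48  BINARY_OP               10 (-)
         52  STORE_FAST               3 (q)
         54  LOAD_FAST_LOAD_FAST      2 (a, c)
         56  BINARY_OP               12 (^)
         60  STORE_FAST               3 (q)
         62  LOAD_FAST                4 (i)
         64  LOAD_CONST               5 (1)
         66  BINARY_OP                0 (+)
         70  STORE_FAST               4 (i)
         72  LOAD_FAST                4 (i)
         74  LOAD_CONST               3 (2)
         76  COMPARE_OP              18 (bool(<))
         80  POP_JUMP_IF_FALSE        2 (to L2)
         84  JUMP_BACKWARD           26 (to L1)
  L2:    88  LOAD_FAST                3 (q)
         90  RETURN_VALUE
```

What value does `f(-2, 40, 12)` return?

LOAD_CONST → push 11. Stack: [11]
LOAD_FAST a → push -2. Stack: [11, -2]
BINARY_OP * → 11 * -2 = -22. Stack: [-22]
STORE_FAST q → q=-22. Stack: []
LOAD_FAST_LOAD_FAST c,q → push 12,-22. Stack: [12, -22]
BINARY_OP + → 12 + -22 = -10. Stack: [-10]
STORE_FAST q → q=-10. Stack: []
LOAD_CONST → push 0. Stack: [0]
STORE_FAST i → i=0. Stack: []
LOAD_FAST i → push 0. Stack: [0]
LOAD_CONST → push 2. Stack: [0, 2]
COMPARE_OP bool(<) → 0 vs 2 = True. Stack: [True]
POP_JUMP_IF_FALSE → pop True; no jump. Stack: []
LOAD_FAST q → push -10. Stack: [-10]
LOAD_CONST → push 3. Stack: [-10, 3]
BINARY_OP >> → -10 >> 3 = -2. Stack: [-2]
STORE_FAST q → q=-2. Stack: []
LOAD_FAST_LOAD_FAST a,q → push -2,-2. Stack: [-2, -2]
BINARY_OP - → -2 - -2 = 0. Stack: [0]
STORE_FAST q → q=0. Stack: []
LOAD_FAST_LOAD_FAST a,c → push -2,12. Stack: [-2, 12]
BINARY_OP ^ → -2 ^ 12 = -14. Stack: [-14]
STORE_FAST q → q=-14. Stack: []
LOAD_FAST i → push 0. Stack: [0]
LOAD_CONST → push 1. Stack: [0, 1]
BINARY_OP + → 0 + 1 = 1. Stack: [1]
STORE_FAST i → i=1. Stack: []
LOAD_FAST i → push 1. Stack: [1]
LOAD_CONST → push 2. Stack: [1, 2]
COMPARE_OP bool(<) → 1 vs 2 = True. Stack: [True]
POP_JUMP_IF_FALSE → pop True; no jump. Stack: []
LOAD_FAST q → push -14. Stack: [-14]
LOAD_CONST → push 3. Stack: [-14, 3]
BINARY_OP >> → -14 >> 3 = -2. Stack: [-2]
STORE_FAST q → q=-2. Stack: []
LOAD_FAST_LOAD_FAST a,q → push -2,-2. Stack: [-2, -2]
BINARY_OP - → -2 - -2 = 0. Stack: [0]
STORE_FAST q → q=0. Stack: []
LOAD_FAST_LOAD_FAST a,c → push -2,12. Stack: [-2, 12]
BINARY_OP ^ → -2 ^ 12 = -14. Stack: [-14]
STORE_FAST q → q=-14. Stack: []
LOAD_FAST i → push 1. Stack: [1]
LOAD_CONST → push 1. Stack: [1, 1]
BINARY_OP + → 1 + 1 = 2. Stack: [2]
STORE_FAST i → i=2. Stack: []
LOAD_FAST i → push 2. Stack: [2]
LOAD_CONST → push 2. Stack: [2, 2]
COMPARE_OP bool(<) → 2 vs 2 = False. Stack: [False]
POP_JUMP_IF_FALSE → pop False; jump. Stack: []
LOAD_FAST q → push -14. Stack: [-14]
RETURN_VALUE → return -14.

-14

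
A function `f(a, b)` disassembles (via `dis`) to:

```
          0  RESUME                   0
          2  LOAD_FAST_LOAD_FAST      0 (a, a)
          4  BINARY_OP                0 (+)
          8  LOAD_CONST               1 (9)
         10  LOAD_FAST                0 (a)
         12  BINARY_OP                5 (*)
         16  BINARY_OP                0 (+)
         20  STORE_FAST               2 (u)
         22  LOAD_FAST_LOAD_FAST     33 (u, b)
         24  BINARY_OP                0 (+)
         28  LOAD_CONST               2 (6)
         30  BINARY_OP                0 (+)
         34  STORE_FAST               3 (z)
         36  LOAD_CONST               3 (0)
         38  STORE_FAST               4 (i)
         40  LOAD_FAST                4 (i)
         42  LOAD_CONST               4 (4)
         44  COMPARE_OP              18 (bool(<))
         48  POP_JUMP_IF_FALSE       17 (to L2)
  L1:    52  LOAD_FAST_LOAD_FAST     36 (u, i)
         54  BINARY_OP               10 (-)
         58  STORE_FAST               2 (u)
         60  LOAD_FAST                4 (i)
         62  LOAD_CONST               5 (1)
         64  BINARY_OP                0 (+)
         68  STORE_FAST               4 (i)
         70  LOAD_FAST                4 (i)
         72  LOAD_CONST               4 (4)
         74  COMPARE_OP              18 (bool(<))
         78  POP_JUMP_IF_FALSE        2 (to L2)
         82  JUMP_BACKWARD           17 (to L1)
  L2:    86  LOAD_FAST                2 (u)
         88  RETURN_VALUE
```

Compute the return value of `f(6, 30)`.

LOAD_FAST_LOAD_FAST a,a → push 6,6. Stack: [6, 6]
BINARY_OP + → 6 + 6 = 12. Stack: [12]
LOAD_CONST → push 9. Stack: [12, 9]
LOAD_FAST a → push 6. Stack: [12, 9, 6]
BINARY_OP * → 9 * 6 = 54. Stack: [12, 54]
BINARY_OP + → 12 + 54 = 66. Stack: [66]
STORE_FAST u → u=66. Stack: []
LOAD_FAST_LOAD_FAST u,b → push 66,30. Stack: [66, 30]
BINARY_OP + → 66 + 30 = 96. Stack: [96]
LOAD_CONST → push 6. Stack: [96, 6]
BINARY_OP + → 96 + 6 = 102. Stack: [102]
STORE_FAST z → z=102. Stack: []
LOAD_CONST → push 0. Stack: [0]
STORE_FAST i → i=0. Stack: []
LOAD_FAST i → push 0. Stack: [0]
LOAD_CONST → push 4. Stack: [0, 4]
COMPARE_OP bool(<) → 0 vs 4 = True. Stack: [True]
POP_JUMP_IF_FALSE → pop True; no jump. Stack: []
LOAD_FAST_LOAD_FAST u,i → push 66,0. Stack: [66, 0]
BINARY_OP - → 66 - 0 = 66. Stack: [66]
STORE_FAST u → u=66. Stack: []
LOAD_FAST i → push 0. Stack: [0]
LOAD_CONST → push 1. Stack: [0, 1]
BINARY_OP + → 0 + 1 = 1. Stack: [1]
STORE_FAST i → i=1. Stack: []
LOAD_FAST i → push 1. Stack: [1]
LOAD_CONST → push 4. Stack: [1, 4]
COMPARE_OP bool(<) → 1 vs 4 = True. Stack: [True]
POP_JUMP_IF_FALSE → pop True; no jump. Stack: []
LOAD_FAST_LOAD_FAST u,i → push 66,1. Stack: [66, 1]
BINARY_OP - → 66 - 1 = 65. Stack: [65]
STORE_FAST u → u=65. Stack: []
LOAD_FAST i → push 1. Stack: [1]
LOAD_CONST → push 1. Stack: [1, 1]
BINARY_OP + → 1 + 1 = 2. Stack: [2]
STORE_FAST i → i=2. Stack: []
LOAD_FAST i → push 2. Stack: [2]
LOAD_CONST → push 4. Stack: [2, 4]
COMPARE_OP bool(<) → 2 vs 4 = True. Stack: [True]
POP_JUMP_IF_FALSE → pop True; no jump. Stack: []
LOAD_FAST_LOAD_FAST u,i → push 65,2. Stack: [65, 2]
BINARY_OP - → 65 - 2 = 63. Stack: [63]
STORE_FAST u → u=63. Stack: []
LOAD_FAST i → push 2. Stack: [2]
LOAD_CONST → push 1. Stack: [2, 1]
BINARY_OP + → 2 + 1 = 3. Stack: [3]
STORE_FAST i → i=3. Stack: []
LOAD_FAST i → push 3. Stack: [3]
LOAD_CONST → push 4. Stack: [3, 4]
COMPARE_OP bool(<) → 3 vs 4 = True. Stack: [True]
POP_JUMP_IF_FALSE → pop True; no jump. Stack: []
LOAD_FAST_LOAD_FAST u,i → push 63,3. Stack: [63, 3]
BINARY_OP - → 63 - 3 = 60. Stack: [60]
STORE_FAST u → u=60. Stack: []
LOAD_FAST i → push 3. Stack: [3]
LOAD_CONST → push 1. Stack: [3, 1]
BINARY_OP + → 3 + 1 = 4. Stack: [4]
STORE_FAST i → i=4. Stack: []
LOAD_FAST i → push 4. Stack: [4]
LOAD_CONST → push 4. Stack: [4, 4]
COMPARE_OP bool(<) → 4 vs 4 = False. Stack: [False]
POP_JUMP_IF_FALSE → pop False; jump. Stack: []
LOAD_FAST u → push 60. Stack: [60]
RETURN_VALUE → return 60.

60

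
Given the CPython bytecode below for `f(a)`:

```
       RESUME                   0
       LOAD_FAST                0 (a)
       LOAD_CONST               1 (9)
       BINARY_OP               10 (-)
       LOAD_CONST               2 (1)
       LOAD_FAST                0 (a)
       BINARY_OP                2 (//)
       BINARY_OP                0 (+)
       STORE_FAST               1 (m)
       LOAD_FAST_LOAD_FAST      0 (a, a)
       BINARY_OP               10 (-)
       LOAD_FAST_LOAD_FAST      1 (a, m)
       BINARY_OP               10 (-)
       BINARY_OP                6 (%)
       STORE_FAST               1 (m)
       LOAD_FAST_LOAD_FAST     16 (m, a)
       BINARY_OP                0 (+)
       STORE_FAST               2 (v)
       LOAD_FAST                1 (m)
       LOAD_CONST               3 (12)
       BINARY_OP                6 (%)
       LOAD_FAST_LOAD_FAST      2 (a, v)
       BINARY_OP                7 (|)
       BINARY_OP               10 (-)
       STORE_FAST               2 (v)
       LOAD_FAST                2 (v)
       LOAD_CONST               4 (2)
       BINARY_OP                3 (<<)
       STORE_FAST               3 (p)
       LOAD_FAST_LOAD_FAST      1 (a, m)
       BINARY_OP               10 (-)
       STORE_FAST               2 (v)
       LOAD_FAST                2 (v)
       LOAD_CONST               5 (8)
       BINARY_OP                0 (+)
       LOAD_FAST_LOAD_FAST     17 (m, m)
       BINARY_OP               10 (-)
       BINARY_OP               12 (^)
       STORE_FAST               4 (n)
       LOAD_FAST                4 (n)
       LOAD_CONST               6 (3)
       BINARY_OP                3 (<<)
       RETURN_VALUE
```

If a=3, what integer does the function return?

LOAD_FAST a → push 3. Stack: [3]
LOAD_CONST → push 9. Stack: [3, 9]
BINARY_OP - → 3 - 9 = -6. Stack: [-6]
LOAD_CONST → push 1. Stack: [-6, 1]
LOAD_FAST a → push 3. Stack: [-6, 1, 3]
BINARY_OP // → 1 // 3 = 0. Stack: [-6, 0]
BINARY_OP + → -6 + 0 = -6. Stack: [-6]
STORE_FAST m → m=-6. Stack: []
LOAD_FAST_LOAD_FAST a,a → push 3,3. Stack: [3, 3]
BINARY_OP - → 3 - 3 = 0. Stack: [0]
LOAD_FAST_LOAD_FAST a,m → push 3,-6. Stack: [0, 3, -6]
BINARY_OP - → 3 - -6 = 9. Stack: [0, 9]
BINARY_OP % → 0 % 9 = 0. Stack: [0]
STORE_FAST m → m=0. Stack: []
LOAD_FAST_LOAD_FAST m,a → push 0,3. Stack: [0, 3]
BINARY_OP + → 0 + 3 = 3. Stack: [3]
STORE_FAST v → v=3. Stack: []
LOAD_FAST m → push 0. Stack: [0]
LOAD_CONST → push 12. Stack: [0, 12]
BINARY_OP % → 0 % 12 = 0. Stack: [0]
LOAD_FAST_LOAD_FAST a,v → push 3,3. Stack: [0, 3, 3]
BINARY_OP | → 3 | 3 = 3. Stack: [0, 3]
BINARY_OP - → 0 - 3 = -3. Stack: [-3]
STORE_FAST v → v=-3. Stack: []
LOAD_FAST v → push -3. Stack: [-3]
LOAD_CONST → push 2. Stack: [-3, 2]
BINARY_OP << → -3 << 2 = -12. Stack: [-12]
STORE_FAST p → p=-12. Stack: []
LOAD_FAST_LOAD_FAST a,m → push 3,0. Stack: [3, 0]
BINARY_OP - → 3 - 0 = 3. Stack: [3]
STORE_FAST v → v=3. Stack: []
LOAD_FAST v → push 3. Stack: [3]
LOAD_CONST → push 8. Stack: [3, 8]
BINARY_OP + → 3 + 8 = 11. Stack: [11]
LOAD_FAST_LOAD_FAST m,m → push 0,0. Stack: [11, 0, 0]
BINARY_OP - → 0 - 0 = 0. Stack: [11, 0]
BINARY_OP ^ → 11 ^ 0 = 11. Stack: [11]
STORE_FAST n → n=11. Stack: []
LOAD_FAST n → push 11. Stack: [11]
LOAD_CONST → push 3. Stack: [11, 3]
BINARY_OP << → 11 << 3 = 88. Stack: [88]
RETURN_VALUE → return 88.

88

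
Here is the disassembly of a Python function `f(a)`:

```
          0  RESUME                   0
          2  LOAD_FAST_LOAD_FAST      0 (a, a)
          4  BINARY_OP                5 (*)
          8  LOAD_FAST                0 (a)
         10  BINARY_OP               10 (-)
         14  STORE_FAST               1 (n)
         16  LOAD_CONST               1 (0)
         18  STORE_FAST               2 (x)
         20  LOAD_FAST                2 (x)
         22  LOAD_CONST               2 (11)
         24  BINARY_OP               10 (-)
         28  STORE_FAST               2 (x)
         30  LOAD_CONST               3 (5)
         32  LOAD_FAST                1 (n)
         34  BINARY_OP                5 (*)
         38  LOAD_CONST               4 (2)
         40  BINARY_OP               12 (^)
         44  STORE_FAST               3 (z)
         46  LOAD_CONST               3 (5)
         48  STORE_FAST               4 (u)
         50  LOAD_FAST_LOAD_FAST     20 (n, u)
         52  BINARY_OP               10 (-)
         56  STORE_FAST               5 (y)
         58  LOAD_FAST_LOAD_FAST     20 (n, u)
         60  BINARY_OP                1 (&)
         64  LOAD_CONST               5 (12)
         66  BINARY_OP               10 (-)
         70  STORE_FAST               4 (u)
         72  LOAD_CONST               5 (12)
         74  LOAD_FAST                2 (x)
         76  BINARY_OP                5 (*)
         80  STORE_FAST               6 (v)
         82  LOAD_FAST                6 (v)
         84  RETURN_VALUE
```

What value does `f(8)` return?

LOAD_FAST_LOAD_FAST a,a → push 8,8. Stack: [8, 8]
BINARY_OP * → 8 * 8 = 64. Stack: [64]
LOAD_FAST a → push 8. Stack: [64, 8]
BINARY_OP - → 64 - 8 = 56. Stack: [56]
STORE_FAST n → n=56. Stack: []
LOAD_CONST → push 0. Stack: [0]
STORE_FAST x → x=0. Stack: []
LOAD_FAST x → push 0. Stack: [0]
LOAD_CONST → push 11. Stack: [0, 11]
BINARY_OP - → 0 - 11 = -11. Stack: [-11]
STORE_FAST x → x=-11. Stack: []
LOAD_CONST → push 5. Stack: [5]
LOAD_FAST n → push 56. Stack: [5, 56]
BINARY_OP * → 5 * 56 = 280. Stack: [280]
LOAD_CONST → push 2. Stack: [280, 2]
BINARY_OP ^ → 280 ^ 2 = 282. Stack: [282]
STORE_FAST z → z=282. Stack: []
LOAD_CONST → push 5. Stack: [5]
STORE_FAST u → u=5. Stack: []
LOAD_FAST_LOAD_FAST n,u → push 56,5. Stack: [56, 5]
BINARY_OP - → 56 - 5 = 51. Stack: [51]
STORE_FAST y → y=51. Stack: []
LOAD_FAST_LOAD_FAST n,u → push 56,5. Stack: [56, 5]
BINARY_OP & → 56 & 5 = 0. Stack: [0]
LOAD_CONST → push 12. Stack: [0, 12]
BINARY_OP - → 0 - 12 = -12. Stack: [-12]
STORE_FAST u → u=-12. Stack: []
LOAD_CONST → push 12. Stack: [12]
LOAD_FAST x → push -11. Stack: [12, -11]
BINARY_OP * → 12 * -11 = -132. Stack: [-132]
STORE_FAST v → v=-132. Stack: []
LOAD_FAST v → push -132. Stack: [-132]
RETURN_VALUE → return -132.

-132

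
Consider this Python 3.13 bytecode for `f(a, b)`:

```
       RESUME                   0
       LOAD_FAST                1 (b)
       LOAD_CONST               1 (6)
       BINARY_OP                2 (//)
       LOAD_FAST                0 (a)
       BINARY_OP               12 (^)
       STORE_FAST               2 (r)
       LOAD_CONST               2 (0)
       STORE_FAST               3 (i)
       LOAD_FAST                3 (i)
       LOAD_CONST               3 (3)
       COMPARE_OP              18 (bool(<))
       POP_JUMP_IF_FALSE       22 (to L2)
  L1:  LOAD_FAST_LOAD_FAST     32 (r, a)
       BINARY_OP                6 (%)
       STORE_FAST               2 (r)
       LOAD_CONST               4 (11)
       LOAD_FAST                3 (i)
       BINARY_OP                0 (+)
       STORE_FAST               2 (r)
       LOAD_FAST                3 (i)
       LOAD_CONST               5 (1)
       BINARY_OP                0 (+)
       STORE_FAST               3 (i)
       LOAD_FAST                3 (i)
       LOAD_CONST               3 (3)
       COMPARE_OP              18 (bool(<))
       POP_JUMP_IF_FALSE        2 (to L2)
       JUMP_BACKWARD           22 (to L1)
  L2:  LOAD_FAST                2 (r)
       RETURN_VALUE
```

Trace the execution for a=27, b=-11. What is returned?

LOAD_FAST b → push -11. Stack: [-11]
LOAD_CONST → push 6. Stack: [-11, 6]
BINARY_OP // → -11 // 6 = -2. Stack: [-2]
LOAD_FAST a → push 27. Stack: [-2, 27]
BINARY_OP ^ → -2 ^ 27 = -27. Stack: [-27]
STORE_FAST r → r=-27. Stack: []
LOAD_CONST → push 0. Stack: [0]
STORE_FAST i → i=0. Stack: []
LOAD_FAST i → push 0. Stack: [0]
LOAD_CONST → push 3. Stack: [0, 3]
COMPARE_OP bool(<) → 0 vs 3 = True. Stack: [True]
POP_JUMP_IF_FALSE → pop True; no jump. Stack: []
LOAD_FAST_LOAD_FAST r,a → push -27,27. Stack: [-27, 27]
BINARY_OP % → -27 % 27 = 0. Stack: [0]
STORE_FAST r → r=0. Stack: []
LOAD_CONST → push 11. Stack: [11]
LOAD_FAST i → push 0. Stack: [11, 0]
BINARY_OP + → 11 + 0 = 11. Stack: [11]
STORE_FAST r → r=11. Stack: []
LOAD_FAST i → push 0. Stack: [0]
LOAD_CONST → push 1. Stack: [0, 1]
BINARY_OP + → 0 + 1 = 1. Stack: [1]
STORE_FAST i → i=1. Stack: []
LOAD_FAST i → push 1. Stack: [1]
LOAD_CONST → push 3. Stack: [1, 3]
COMPARE_OP bool(<) → 1 vs 3 = True. Stack: [True]
POP_JUMP_IF_FALSE → pop True; no jump. Stack: []
LOAD_FAST_LOAD_FAST r,a → push 11,27. Stack: [11, 27]
BINARY_OP % → 11 % 27 = 11. Stack: [11]
STORE_FAST r → r=11. Stack: []
LOAD_CONST → push 11. Stack: [11]
LOAD_FAST i → push 1. Stack: [11, 1]
BINARY_OP + → 11 + 1 = 12. Stack: [12]
STORE_FAST r → r=12. Stack: []
LOAD_FAST i → push 1. Stack: [1]
LOAD_CONST → push 1. Stack: [1, 1]
BINARY_OP + → 1 + 1 = 2. Stack: [2]
STORE_FAST i → i=2. Stack: []
LOAD_FAST i → push 2. Stack: [2]
LOAD_CONST → push 3. Stack: [2, 3]
COMPARE_OP bool(<) → 2 vs 3 = True. Stack: [True]
POP_JUMP_IF_FALSE → pop True; no jump. Stack: []
LOAD_FAST_LOAD_FAST r,a → push 12,27. Stack: [12, 27]
BINARY_OP % → 12 % 27 = 12. Stack: [12]
STORE_FAST r → r=12. Stack: []
LOAD_CONST → push 11. Stack: [11]
LOAD_FAST i → push 2. Stack: [11, 2]
BINARY_OP + → 11 + 2 = 13. Stack: [13]
STORE_FAST r → r=13. Stack: []
LOAD_FAST i → push 2. Stack: [2]
LOAD_CONST → push 1. Stack: [2, 1]
BINARY_OP + → 2 + 1 = 3. Stack: [3]
STORE_FAST i → i=3. Stack: []
LOAD_FAST i → push 3. Stack: [3]
LOAD_CONST → push 3. Stack: [3, 3]
COMPARE_OP bool(<) → 3 vs 3 = False. Stack: [False]
POP_JUMP_IF_FALSE → pop False; jump. Stack: []
LOAD_FAST r → push 13. Stack: [13]
RETURN_VALUE → return 13.

13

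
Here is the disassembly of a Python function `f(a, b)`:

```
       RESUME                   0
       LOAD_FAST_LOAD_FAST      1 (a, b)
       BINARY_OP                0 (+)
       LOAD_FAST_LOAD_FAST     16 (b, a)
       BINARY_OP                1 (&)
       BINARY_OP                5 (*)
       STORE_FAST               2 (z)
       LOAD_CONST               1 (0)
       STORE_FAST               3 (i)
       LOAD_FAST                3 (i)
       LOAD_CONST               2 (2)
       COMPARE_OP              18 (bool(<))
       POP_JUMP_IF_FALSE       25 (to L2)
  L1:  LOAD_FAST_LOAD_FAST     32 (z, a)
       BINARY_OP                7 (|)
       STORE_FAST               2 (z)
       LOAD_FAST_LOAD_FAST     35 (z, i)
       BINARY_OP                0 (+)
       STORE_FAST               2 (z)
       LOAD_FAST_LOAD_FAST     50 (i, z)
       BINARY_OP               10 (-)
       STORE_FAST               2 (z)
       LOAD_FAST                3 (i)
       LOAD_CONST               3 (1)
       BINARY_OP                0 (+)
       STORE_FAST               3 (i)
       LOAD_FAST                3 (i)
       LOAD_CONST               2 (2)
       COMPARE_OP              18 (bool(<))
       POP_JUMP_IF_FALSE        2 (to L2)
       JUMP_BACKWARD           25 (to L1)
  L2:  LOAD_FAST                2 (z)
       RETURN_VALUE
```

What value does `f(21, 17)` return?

643

LOAD_FAST_LOAD_FAST a,b → push 21,17. Stack: [21, 17]
BINARY_OP + → 21 + 17 = 38. Stack: [38]
LOAD_FAST_LOAD_FAST b,a → push 17,21. Stack: [38, 17, 21]
BINARY_OP & → 17 & 21 = 17. Stack: [38, 17]
BINARY_OP * → 38 * 17 = 646. Stack: [646]
STORE_FAST z → z=646. Stack: []
LOAD_CONST → push 0. Stack: [0]
STORE_FAST i → i=0. Stack: []
LOAD_FAST i → push 0. Stack: [0]
LOAD_CONST → push 2. Stack: [0, 2]
COMPARE_OP bool(<) → 0 vs 2 = True. Stack: [True]
POP_JUMP_IF_FALSE → pop True; no jump. Stack: []
LOAD_FAST_LOAD_FAST z,a → push 646,21. Stack: [646, 21]
BINARY_OP | → 646 | 21 = 663. Stack: [663]
STORE_FAST z → z=663. Stack: []
LOAD_FAST_LOAD_FAST z,i → push 663,0. Stack: [663, 0]
BINARY_OP + → 663 + 0 = 663. Stack: [663]
STORE_FAST z → z=663. Stack: []
LOAD_FAST_LOAD_FAST i,z → push 0,663. Stack: [0, 663]
BINARY_OP - → 0 - 663 = -663. Stack: [-663]
STORE_FAST z → z=-663. Stack: []
LOAD_FAST i → push 0. Stack: [0]
LOAD_CONST → push 1. Stack: [0, 1]
BINARY_OP + → 0 + 1 = 1. Stack: [1]
STORE_FAST i → i=1. Stack: []
LOAD_FAST i → push 1. Stack: [1]
LOAD_CONST → push 2. Stack: [1, 2]
COMPARE_OP bool(<) → 1 vs 2 = True. Stack: [True]
POP_JUMP_IF_FALSE → pop True; no jump. Stack: []
LOAD_FAST_LOAD_FAST z,a → push -663,21. Stack: [-663, 21]
BINARY_OP | → -663 | 21 = -643. Stack: [-643]
STORE_FAST z → z=-643. Stack: []
LOAD_FAST_LOAD_FAST z,i → push -643,1. Stack: [-643, 1]
BINARY_OP + → -643 + 1 = -642. Stack: [-642]
STORE_FAST z → z=-642. Stack: []
LOAD_FAST_LOAD_FAST i,z → push 1,-642. Stack: [1, -642]
BINARY_OP - → 1 - -642 = 643. Stack: [643]
STORE_FAST z → z=643. Stack: []
LOAD_FAST i → push 1. Stack: [1]
LOAD_CONST → push 1. Stack: [1, 1]
BINARY_OP + → 1 + 1 = 2. Stack: [2]
STORE_FAST i → i=2. Stack: []
LOAD_FAST i → push 2. Stack: [2]
LOAD_CONST → push 2. Stack: [2, 2]
COMPARE_OP bool(<) → 2 vs 2 = False. Stack: [False]
POP_JUMP_IF_FALSE → pop False; jump. Stack: []
LOAD_FAST z → push 643. Stack: [643]
RETURN_VALUE → return 643.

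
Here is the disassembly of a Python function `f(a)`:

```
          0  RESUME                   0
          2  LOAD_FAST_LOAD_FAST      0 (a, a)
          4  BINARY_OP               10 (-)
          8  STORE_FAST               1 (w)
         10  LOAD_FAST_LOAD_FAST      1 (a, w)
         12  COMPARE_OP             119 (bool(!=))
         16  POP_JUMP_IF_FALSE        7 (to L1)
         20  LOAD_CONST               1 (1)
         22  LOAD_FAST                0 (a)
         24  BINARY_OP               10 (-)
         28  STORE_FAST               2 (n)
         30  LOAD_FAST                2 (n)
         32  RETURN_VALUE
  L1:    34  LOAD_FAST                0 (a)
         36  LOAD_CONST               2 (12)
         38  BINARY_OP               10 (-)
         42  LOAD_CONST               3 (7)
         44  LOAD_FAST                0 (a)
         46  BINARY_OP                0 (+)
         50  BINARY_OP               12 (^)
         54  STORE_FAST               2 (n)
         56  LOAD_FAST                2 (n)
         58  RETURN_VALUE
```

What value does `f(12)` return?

-11

LOAD_FAST_LOAD_FAST a,a → push 12,12. Stack: [12, 12]
BINARY_OP - → 12 - 12 = 0. Stack: [0]
STORE_FAST w → w=0. Stack: []
LOAD_FAST_LOAD_FAST a,w → push 12,0. Stack: [12, 0]
COMPARE_OP bool(!=) → 12 vs 0 = True. Stack: [True]
POP_JUMP_IF_FALSE → pop True; no jump. Stack: []
LOAD_CONST → push 1. Stack: [1]
LOAD_FAST a → push 12. Stack: [1, 12]
BINARY_OP - → 1 - 12 = -11. Stack: [-11]
STORE_FAST n → n=-11. Stack: []
LOAD_FAST n → push -11. Stack: [-11]
RETURN_VALUE → return -11.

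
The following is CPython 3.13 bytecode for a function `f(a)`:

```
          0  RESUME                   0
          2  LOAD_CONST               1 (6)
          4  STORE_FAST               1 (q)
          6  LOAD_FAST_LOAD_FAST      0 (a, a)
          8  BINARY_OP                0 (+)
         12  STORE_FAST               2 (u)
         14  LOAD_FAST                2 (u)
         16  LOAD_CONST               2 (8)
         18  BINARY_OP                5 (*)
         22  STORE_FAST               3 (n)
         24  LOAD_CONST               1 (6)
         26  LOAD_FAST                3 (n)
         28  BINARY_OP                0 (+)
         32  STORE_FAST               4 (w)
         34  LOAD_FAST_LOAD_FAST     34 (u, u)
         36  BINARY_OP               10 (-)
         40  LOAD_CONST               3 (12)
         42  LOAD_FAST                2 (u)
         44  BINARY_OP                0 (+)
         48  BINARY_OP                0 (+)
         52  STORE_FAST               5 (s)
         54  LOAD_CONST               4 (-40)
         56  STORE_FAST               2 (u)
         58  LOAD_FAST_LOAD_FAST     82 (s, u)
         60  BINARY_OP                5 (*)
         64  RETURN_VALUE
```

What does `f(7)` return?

LOAD_CONST → push 6. Stack: [6]
STORE_FAST q → q=6. Stack: []
LOAD_FAST_LOAD_FAST a,a → push 7,7. Stack: [7, 7]
BINARY_OP + → 7 + 7 = 14. Stack: [14]
STORE_FAST u → u=14. Stack: []
LOAD_FAST u → push 14. Stack: [14]
LOAD_CONST → push 8. Stack: [14, 8]
BINARY_OP * → 14 * 8 = 112. Stack: [112]
STORE_FAST n → n=112. Stack: []
LOAD_CONST → push 6. Stack: [6]
LOAD_FAST n → push 112. Stack: [6, 112]
BINARY_OP + → 6 + 112 = 118. Stack: [118]
STORE_FAST w → w=118. Stack: []
LOAD_FAST_LOAD_FAST u,u → push 14,14. Stack: [14, 14]
BINARY_OP - → 14 - 14 = 0. Stack: [0]
LOAD_CONST → push 12. Stack: [0, 12]
LOAD_FAST u → push 14. Stack: [0, 12, 14]
BINARY_OP + → 12 + 14 = 26. Stack: [0, 26]
BINARY_OP + → 0 + 26 = 26. Stack: [26]
STORE_FAST s → s=26. Stack: []
LOAD_CONST → push -40. Stack: [-40]
STORE_FAST u → u=-40. Stack: []
LOAD_FAST_LOAD_FAST s,u → push 26,-40. Stack: [26, -40]
BINARY_OP * → 26 * -40 = -1040. Stack: [-1040]
RETURN_VALUE → return -1040.

-1040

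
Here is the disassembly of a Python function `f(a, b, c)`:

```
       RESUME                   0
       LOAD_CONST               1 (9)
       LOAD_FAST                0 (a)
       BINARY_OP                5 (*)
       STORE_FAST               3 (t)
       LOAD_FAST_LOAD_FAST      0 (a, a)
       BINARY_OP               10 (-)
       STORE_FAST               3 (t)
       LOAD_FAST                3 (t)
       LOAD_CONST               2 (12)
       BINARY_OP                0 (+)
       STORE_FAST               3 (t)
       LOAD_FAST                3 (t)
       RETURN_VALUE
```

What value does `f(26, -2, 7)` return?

LOAD_CONST → push 9. Stack: [9]
LOAD_FAST a → push 26. Stack: [9, 26]
BINARY_OP * → 9 * 26 = 234. Stack: [234]
STORE_FAST t → t=234. Stack: []
LOAD_FAST_LOAD_FAST a,a → push 26,26. Stack: [26, 26]
BINARY_OP - → 26 - 26 = 0. Stack: [0]
STORE_FAST t → t=0. Stack: []
LOAD_FAST t → push 0. Stack: [0]
LOAD_CONST → push 12. Stack: [0, 12]
BINARY_OP + → 0 + 12 = 12. Stack: [12]
STORE_FAST t → t=12. Stack: []
LOAD_FAST t → push 12. Stack: [12]
RETURN_VALUE → return 12.

12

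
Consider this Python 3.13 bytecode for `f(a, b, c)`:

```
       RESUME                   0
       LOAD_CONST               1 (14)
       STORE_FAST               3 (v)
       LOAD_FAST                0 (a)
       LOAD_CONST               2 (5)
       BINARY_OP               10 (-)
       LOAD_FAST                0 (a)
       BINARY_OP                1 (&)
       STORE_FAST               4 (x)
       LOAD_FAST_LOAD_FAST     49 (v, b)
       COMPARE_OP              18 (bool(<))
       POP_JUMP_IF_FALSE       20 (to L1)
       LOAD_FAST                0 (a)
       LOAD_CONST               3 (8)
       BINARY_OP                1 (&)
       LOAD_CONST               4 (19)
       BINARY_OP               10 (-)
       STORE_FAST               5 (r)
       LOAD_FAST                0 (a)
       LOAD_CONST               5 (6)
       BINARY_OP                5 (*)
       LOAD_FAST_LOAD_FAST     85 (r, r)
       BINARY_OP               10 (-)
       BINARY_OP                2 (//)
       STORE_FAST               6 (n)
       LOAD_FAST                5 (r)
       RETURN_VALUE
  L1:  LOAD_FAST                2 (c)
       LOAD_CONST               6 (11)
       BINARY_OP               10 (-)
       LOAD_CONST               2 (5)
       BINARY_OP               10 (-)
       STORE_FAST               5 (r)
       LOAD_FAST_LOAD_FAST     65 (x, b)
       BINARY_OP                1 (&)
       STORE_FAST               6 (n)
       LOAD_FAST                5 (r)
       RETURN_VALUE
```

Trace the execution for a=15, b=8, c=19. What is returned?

LOAD_CONST → push 14. Stack: [14]
STORE_FAST v → v=14. Stack: []
LOAD_FAST a → push 15. Stack: [15]
LOAD_CONST → push 5. Stack: [15, 5]
BINARY_OP - → 15 - 5 = 10. Stack: [10]
LOAD_FAST a → push 15. Stack: [10, 15]
BINARY_OP & → 10 & 15 = 10. Stack: [10]
STORE_FAST x → x=10. Stack: []
LOAD_FAST_LOAD_FAST v,b → push 14,8. Stack: [14, 8]
COMPARE_OP bool(<) → 14 vs 8 = False. Stack: [False]
POP_JUMP_IF_FALSE → pop False; jump. Stack: []
LOAD_FAST c → push 19. Stack: [19]
LOAD_CONST → push 11. Stack: [19, 11]
BINARY_OP - → 19 - 11 = 8. Stack: [8]
LOAD_CONST → push 5. Stack: [8, 5]
BINARY_OP - → 8 - 5 = 3. Stack: [3]
STORE_FAST r → r=3. Stack: []
LOAD_FAST_LOAD_FAST x,b → push 10,8. Stack: [10, 8]
BINARY_OP & → 10 & 8 = 8. Stack: [8]
STORE_FAST n → n=8. Stack: []
LOAD_FAST r → push 3. Stack: [3]
RETURN_VALUE → return 3.

3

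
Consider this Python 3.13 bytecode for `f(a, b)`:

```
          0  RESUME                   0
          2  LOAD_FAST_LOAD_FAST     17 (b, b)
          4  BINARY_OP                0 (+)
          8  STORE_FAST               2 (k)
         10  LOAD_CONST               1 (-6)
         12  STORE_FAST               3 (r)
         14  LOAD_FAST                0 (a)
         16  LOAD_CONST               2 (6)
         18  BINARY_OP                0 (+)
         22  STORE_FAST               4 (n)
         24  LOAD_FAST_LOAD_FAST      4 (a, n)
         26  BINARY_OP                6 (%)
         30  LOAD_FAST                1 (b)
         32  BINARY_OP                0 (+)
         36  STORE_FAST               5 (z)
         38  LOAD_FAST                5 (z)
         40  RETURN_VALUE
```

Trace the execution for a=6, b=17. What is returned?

LOAD_FAST_LOAD_FAST b,b → push 17,17. Stack: [17, 17]
BINARY_OP + → 17 + 17 = 34. Stack: [34]
STORE_FAST k → k=34. Stack: []
LOAD_CONST → push -6. Stack: [-6]
STORE_FAST r → r=-6. Stack: []
LOAD_FAST a → push 6. Stack: [6]
LOAD_CONST → push 6. Stack: [6, 6]
BINARY_OP + → 6 + 6 = 12. Stack: [12]
STORE_FAST n → n=12. Stack: []
LOAD_FAST_LOAD_FAST a,n → push 6,12. Stack: [6, 12]
BINARY_OP % → 6 % 12 = 6. Stack: [6]
LOAD_FAST b → push 17. Stack: [6, 17]
BINARY_OP + → 6 + 17 = 23. Stack: [23]
STORE_FAST z → z=23. Stack: []
LOAD_FAST z → push 23. Stack: [23]
RETURN_VALUE → return 23.

23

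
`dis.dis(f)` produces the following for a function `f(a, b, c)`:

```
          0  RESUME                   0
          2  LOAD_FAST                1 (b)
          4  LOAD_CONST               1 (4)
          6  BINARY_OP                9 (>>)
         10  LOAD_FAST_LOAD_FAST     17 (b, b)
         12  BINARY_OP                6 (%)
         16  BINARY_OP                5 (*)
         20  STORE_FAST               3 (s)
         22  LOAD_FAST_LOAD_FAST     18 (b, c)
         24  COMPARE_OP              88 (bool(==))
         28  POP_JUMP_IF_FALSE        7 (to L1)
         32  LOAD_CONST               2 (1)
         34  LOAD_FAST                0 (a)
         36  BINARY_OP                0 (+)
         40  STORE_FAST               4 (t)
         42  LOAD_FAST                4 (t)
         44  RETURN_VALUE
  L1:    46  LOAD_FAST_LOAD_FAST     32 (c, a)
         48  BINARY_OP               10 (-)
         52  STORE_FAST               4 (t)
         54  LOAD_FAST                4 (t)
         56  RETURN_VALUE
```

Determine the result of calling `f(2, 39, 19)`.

LOAD_FAST b → push 39. Stack: [39]
LOAD_CONST → push 4. Stack: [39, 4]
BINARY_OP >> → 39 >> 4 = 2. Stack: [2]
LOAD_FAST_LOAD_FAST b,b → push 39,39. Stack: [2, 39, 39]
BINARY_OP % → 39 % 39 = 0. Stack: [2, 0]
BINARY_OP * → 2 * 0 = 0. Stack: [0]
STORE_FAST s → s=0. Stack: []
LOAD_FAST_LOAD_FAST b,c → push 39,19. Stack: [39, 19]
COMPARE_OP bool(==) → 39 vs 19 = False. Stack: [False]
POP_JUMP_IF_FALSE → pop False; jump. Stack: []
LOAD_FAST_LOAD_FAST c,a → push 19,2. Stack: [19, 2]
BINARY_OP - → 19 - 2 = 17. Stack: [17]
STORE_FAST t → t=17. Stack: []
LOAD_FAST t → push 17. Stack: [17]
RETURN_VALUE → return 17.

17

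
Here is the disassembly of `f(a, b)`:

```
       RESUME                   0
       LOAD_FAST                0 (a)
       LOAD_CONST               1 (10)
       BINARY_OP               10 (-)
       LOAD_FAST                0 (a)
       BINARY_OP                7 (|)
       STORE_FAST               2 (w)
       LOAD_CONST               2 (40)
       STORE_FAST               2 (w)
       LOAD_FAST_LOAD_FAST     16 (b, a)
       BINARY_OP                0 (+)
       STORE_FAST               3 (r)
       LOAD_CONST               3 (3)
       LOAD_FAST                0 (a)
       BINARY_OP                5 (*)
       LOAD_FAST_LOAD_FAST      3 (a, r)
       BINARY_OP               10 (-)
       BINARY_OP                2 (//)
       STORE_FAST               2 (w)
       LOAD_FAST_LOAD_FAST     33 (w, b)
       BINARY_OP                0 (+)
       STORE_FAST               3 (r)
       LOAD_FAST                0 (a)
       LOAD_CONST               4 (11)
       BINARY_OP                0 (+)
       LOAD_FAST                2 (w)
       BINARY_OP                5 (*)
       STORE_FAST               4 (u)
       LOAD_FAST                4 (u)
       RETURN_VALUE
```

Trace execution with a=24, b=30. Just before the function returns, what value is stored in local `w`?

-3

LOAD_FAST a → push 24. Stack: [24]
LOAD_CONST → push 10. Stack: [24, 10]
BINARY_OP - → 24 - 10 = 14. Stack: [14]
LOAD_FAST a → push 24. Stack: [14, 24]
BINARY_OP | → 14 | 24 = 30. Stack: [30]
STORE_FAST w → w=30. Stack: []
LOAD_CONST → push 40. Stack: [40]
STORE_FAST w → w=40. Stack: []
LOAD_FAST_LOAD_FAST b,a → push 30,24. Stack: [30, 24]
BINARY_OP + → 30 + 24 = 54. Stack: [54]
STORE_FAST r → r=54. Stack: []
LOAD_CONST → push 3. Stack: [3]
LOAD_FAST a → push 24. Stack: [3, 24]
BINARY_OP * → 3 * 24 = 72. Stack: [72]
LOAD_FAST_LOAD_FAST a,r → push 24,54. Stack: [72, 24, 54]
BINARY_OP - → 24 - 54 = -30. Stack: [72, -30]
BINARY_OP // → 72 // -30 = -3. Stack: [-3]
STORE_FAST w → w=-3. Stack: []
LOAD_FAST_LOAD_FAST w,b → push -3,30. Stack: [-3, 30]
BINARY_OP + → -3 + 30 = 27. Stack: [27]
STORE_FAST r → r=27. Stack: []
LOAD_FAST a → push 24. Stack: [24]
LOAD_CONST → push 11. Stack: [24, 11]
BINARY_OP + → 24 + 11 = 35. Stack: [35]
LOAD_FAST w → push -3. Stack: [35, -3]
BINARY_OP * → 35 * -3 = -105. Stack: [-105]
STORE_FAST u → u=-105. Stack: []
LOAD_FAST u → push -105. Stack: [-105]
RETURN_VALUE → return -105.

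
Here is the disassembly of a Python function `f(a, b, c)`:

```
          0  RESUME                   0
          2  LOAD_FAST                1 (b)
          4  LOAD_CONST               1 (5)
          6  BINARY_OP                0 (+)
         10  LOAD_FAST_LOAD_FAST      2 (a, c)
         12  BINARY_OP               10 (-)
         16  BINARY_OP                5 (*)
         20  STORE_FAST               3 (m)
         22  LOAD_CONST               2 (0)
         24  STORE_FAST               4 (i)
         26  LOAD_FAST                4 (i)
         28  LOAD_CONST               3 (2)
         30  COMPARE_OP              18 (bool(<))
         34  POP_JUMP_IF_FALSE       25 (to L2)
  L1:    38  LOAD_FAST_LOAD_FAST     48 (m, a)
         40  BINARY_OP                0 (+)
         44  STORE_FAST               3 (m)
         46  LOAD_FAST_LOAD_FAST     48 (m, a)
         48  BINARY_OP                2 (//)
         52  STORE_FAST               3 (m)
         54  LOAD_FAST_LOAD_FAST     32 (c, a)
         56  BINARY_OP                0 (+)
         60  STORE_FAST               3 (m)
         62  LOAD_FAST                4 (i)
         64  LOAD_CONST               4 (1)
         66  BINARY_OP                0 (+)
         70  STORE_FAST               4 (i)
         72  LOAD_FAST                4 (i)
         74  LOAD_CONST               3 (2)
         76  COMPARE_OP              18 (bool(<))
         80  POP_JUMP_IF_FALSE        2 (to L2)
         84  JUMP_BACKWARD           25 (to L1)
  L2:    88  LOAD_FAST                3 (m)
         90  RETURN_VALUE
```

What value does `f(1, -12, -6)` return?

LOAD_FAST b → push -12. Stack: [-12]
LOAD_CONST → push 5. Stack: [-12, 5]
BINARY_OP + → -12 + 5 = -7. Stack: [-7]
LOAD_FAST_LOAD_FAST a,c → push 1,-6. Stack: [-7, 1, -6]
BINARY_OP - → 1 - -6 = 7. Stack: [-7, 7]
BINARY_OP * → -7 * 7 = -49. Stack: [-49]
STORE_FAST m → m=-49. Stack: []
LOAD_CONST → push 0. Stack: [0]
STORE_FAST i → i=0. Stack: []
LOAD_FAST i → push 0. Stack: [0]
LOAD_CONST → push 2. Stack: [0, 2]
COMPARE_OP bool(<) → 0 vs 2 = True. Stack: [True]
POP_JUMP_IF_FALSE → pop True; no jump. Stack: []
LOAD_FAST_LOAD_FAST m,a → push -49,1. Stack: [-49, 1]
BINARY_OP + → -49 + 1 = -48. Stack: [-48]
STORE_FAST m → m=-48. Stack: []
LOAD_FAST_LOAD_FAST m,a → push -48,1. Stack: [-48, 1]
BINARY_OP // → -48 // 1 = -48. Stack: [-48]
STORE_FAST m → m=-48. Stack: []
LOAD_FAST_LOAD_FAST c,a → push -6,1. Stack: [-6, 1]
BINARY_OP + → -6 + 1 = -5. Stack: [-5]
STORE_FAST m → m=-5. Stack: []
LOAD_FAST i → push 0. Stack: [0]
LOAD_CONST → push 1. Stack: [0, 1]
BINARY_OP + → 0 + 1 = 1. Stack: [1]
STORE_FAST i → i=1. Stack: []
LOAD_FAST i → push 1. Stack: [1]
LOAD_CONST → push 2. Stack: [1, 2]
COMPARE_OP bool(<) → 1 vs 2 = True. Stack: [True]
POP_JUMP_IF_FALSE → pop True; no jump. Stack: []
LOAD_FAST_LOAD_FAST m,a → push -5,1. Stack: [-5, 1]
BINARY_OP + → -5 + 1 = -4. Stack: [-4]
STORE_FAST m → m=-4. Stack: []
LOAD_FAST_LOAD_FAST m,a → push -4,1. Stack: [-4, 1]
BINARY_OP // → -4 // 1 = -4. Stack: [-4]
STORE_FAST m → m=-4. Stack: []
LOAD_FAST_LOAD_FAST c,a → push -6,1. Stack: [-6, 1]
BINARY_OP + → -6 + 1 = -5. Stack: [-5]
STORE_FAST m → m=-5. Stack: []
LOAD_FAST i → push 1. Stack: [1]
LOAD_CONST → push 1. Stack: [1, 1]
BINARY_OP + → 1 + 1 = 2. Stack: [2]
STORE_FAST i → i=2. Stack: []
LOAD_FAST i → push 2. Stack: [2]
LOAD_CONST → push 2. Stack: [2, 2]
COMPARE_OP bool(<) → 2 vs 2 = False. Stack: [False]
POP_JUMP_IF_FALSE → pop False; jump. Stack: []
LOAD_FAST m → push -5. Stack: [-5]
RETURN_VALUE → return -5.

-5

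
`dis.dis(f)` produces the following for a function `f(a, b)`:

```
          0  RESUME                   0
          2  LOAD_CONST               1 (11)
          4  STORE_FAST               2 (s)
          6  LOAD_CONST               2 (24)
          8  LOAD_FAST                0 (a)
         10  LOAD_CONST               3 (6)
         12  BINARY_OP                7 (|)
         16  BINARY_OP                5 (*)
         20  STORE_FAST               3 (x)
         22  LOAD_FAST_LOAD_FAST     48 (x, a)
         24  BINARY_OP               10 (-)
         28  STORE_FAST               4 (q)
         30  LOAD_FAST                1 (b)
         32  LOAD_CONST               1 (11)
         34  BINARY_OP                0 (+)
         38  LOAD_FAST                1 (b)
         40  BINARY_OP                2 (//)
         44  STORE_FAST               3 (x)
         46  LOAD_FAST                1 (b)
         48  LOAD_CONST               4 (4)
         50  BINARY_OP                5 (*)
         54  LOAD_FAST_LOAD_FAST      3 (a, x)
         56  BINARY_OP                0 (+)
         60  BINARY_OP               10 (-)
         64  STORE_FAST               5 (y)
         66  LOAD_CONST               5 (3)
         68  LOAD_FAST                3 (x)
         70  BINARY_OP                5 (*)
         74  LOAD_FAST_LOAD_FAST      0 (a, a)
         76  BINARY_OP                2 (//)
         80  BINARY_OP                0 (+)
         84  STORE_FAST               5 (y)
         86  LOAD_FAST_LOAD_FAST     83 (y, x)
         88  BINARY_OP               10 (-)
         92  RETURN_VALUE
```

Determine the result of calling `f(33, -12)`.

LOAD_CONST → push 11. Stack: [11]
STORE_FAST s → s=11. Stack: []
LOAD_CONST → push 24. Stack: [24]
LOAD_FAST a → push 33. Stack: [24, 33]
LOAD_CONST → push 6. Stack: [24, 33, 6]
BINARY_OP | → 33 | 6 = 39. Stack: [24, 39]
BINARY_OP * → 24 * 39 = 936. Stack: [936]
STORE_FAST x → x=936. Stack: []
LOAD_FAST_LOAD_FAST x,a → push 936,33. Stack: [936, 33]
BINARY_OP - → 936 - 33 = 903. Stack: [903]
STORE_FAST q → q=903. Stack: []
LOAD_FAST b → push -12. Stack: [-12]
LOAD_CONST → push 11. Stack: [-12, 11]
BINARY_OP + → -12 + 11 = -1. Stack: [-1]
LOAD_FAST b → push -12. Stack: [-1, -12]
BINARY_OP // → -1 // -12 = 0. Stack: [0]
STORE_FAST x → x=0. Stack: []
LOAD_FAST b → push -12. Stack: [-12]
LOAD_CONST → push 4. Stack: [-12, 4]
BINARY_OP * → -12 * 4 = -48. Stack: [-48]
LOAD_FAST_LOAD_FAST a,x → push 33,0. Stack: [-48, 33, 0]
BINARY_OP + → 33 + 0 = 33. Stack: [-48, 33]
BINARY_OP - → -48 - 33 = -81. Stack: [-81]
STORE_FAST y → y=-81. Stack: []
LOAD_CONST → push 3. Stack: [3]
LOAD_FAST x → push 0. Stack: [3, 0]
BINARY_OP * → 3 * 0 = 0. Stack: [0]
LOAD_FAST_LOAD_FAST a,a → push 33,33. Stack: [0, 33, 33]
BINARY_OP // → 33 // 33 = 1. Stack: [0, 1]
BINARY_OP + → 0 + 1 = 1. Stack: [1]
STORE_FAST y → y=1. Stack: []
LOAD_FAST_LOAD_FAST y,x → push 1,0. Stack: [1, 0]
BINARY_OP - → 1 - 0 = 1. Stack: [1]
RETURN_VALUE → return 1.

1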